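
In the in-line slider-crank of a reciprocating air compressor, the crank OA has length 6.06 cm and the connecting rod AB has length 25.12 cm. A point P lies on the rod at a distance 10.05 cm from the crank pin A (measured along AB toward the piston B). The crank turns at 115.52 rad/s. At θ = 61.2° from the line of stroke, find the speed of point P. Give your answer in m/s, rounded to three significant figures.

6.74

ω = 115.5 rad/s.  Crank-pin speed |V_A| = rω = 7.0005 m/s, perpendicular to OA.
Rod angle: sinφ = −(r/L) sinθ ⇒ φ = -12.205°; ω_rod = −rω cosθ/√(L²−r²sin²θ) = -13.736 rad/s.
V_P = V_A + ω_rod × AP, with AP = 0.1005 m along the rod.
Components: V_Px = −rω sinθ − a·ω_rod·sinφ = -6.4264 m/s;  V_Py = rω cosθ + a·ω_rod·cosφ = +2.0232 m/s.
|V_P| = √(V_Px² + V_Py²) = 6.7374 m/s.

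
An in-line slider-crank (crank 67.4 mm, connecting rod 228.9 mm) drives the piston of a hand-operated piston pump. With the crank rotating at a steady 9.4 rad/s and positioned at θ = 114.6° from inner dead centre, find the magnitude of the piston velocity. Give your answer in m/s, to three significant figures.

0.503

ω = 9.4 rad/s
For an in-line slider-crank, x = r cosθ + √(L² − r² sin²θ), so v = −rω sinθ·[1 + r cosθ/√(L² − r² sin²θ)].
With r = 0.0674 m, L = 0.2289 m, θ = 114.6°: √(L² − r² sin²θ) = 0.22054 m.
v = −0.0674·9.4·0.90924·[1 + 0.0674·-0.41628/0.22054] = -0.50277 m/s.
|v| = 0.50277 m/s.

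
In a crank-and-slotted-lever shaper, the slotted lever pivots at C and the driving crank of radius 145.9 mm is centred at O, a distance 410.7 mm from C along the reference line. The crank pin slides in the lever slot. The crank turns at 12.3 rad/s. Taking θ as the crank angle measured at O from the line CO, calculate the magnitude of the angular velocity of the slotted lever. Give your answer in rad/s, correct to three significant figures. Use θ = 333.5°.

3.10

ω = 12.3 rad/s
Crank pin A relative to C: A = (d + r cosθ, r sinθ); lever angle φ = atan2(r sinθ, d + r cosθ).
Differentiating tanφ: φ̇ = rω(d cosθ + r)/(d² + r² + 2dr cosθ).
d² + r² + 2dr cosθ = |CA|² = 0.297212 m²;  d cosθ + r = +0.51345 m.
|ω_lever| = |0.1459·12.3·+0.51345| / 0.297212 = 3.1002 rad/s.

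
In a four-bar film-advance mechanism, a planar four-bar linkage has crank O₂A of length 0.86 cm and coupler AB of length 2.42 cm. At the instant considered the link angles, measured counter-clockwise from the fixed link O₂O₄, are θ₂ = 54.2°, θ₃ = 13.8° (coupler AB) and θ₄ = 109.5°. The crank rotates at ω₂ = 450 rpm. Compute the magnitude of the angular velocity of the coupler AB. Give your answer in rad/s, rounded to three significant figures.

13.8

ω₂ = 47.12 rad/s (from 450 rpm).
Differentiating the loop-closure r₂e^{iθ₂}+r₃e^{iθ₃}=r₁+r₄e^{iθ₄} gives r₂ω₂e^{iθ₂}+r₃ω₃e^{iθ₃}=r₄ω₄e^{iθ₄}.
Eliminating the other unknown: ω₃ = r₂ω₂ sin(θ₄−θ₂) / [r₃ sin(θ₃−θ₄)].
Numerator sine = +0.82214; denominator sine = -0.99506.
Result = 0.0086·47.12·(+0.82214) / (0.0242·(-0.99506)) = -13.836 rad/s; magnitude 13.836 rad/s.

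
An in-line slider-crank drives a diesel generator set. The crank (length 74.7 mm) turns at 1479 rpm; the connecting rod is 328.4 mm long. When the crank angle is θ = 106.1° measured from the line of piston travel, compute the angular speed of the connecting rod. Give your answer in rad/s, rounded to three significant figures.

ω = 154.9 rad/s (converted from 1479 rpm).
The rod makes angle φ with the slider axis where L sinφ = r sinθ; differentiating, L cosφ·φ̇ = r ω cosθ.
L cosφ = √(L² − r² sin²θ) = 0.32046 m.
|ω_rod| = r ω |cosθ| / √(L² − r² sin²θ) = 0.0747·154.9·0.27731/0.32046 = 10.012 rad/s.

10.0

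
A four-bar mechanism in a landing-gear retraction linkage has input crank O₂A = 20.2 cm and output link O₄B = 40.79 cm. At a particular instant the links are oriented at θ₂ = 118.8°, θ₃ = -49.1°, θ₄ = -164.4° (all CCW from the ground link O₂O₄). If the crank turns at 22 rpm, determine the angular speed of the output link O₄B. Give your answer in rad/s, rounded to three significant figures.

ω₂ = 2.304 rad/s (from 22 rpm).
Differentiating the loop-closure r₂e^{iθ₂}+r₃e^{iθ₃}=r₁+r₄e^{iθ₄} gives r₂ω₂e^{iθ₂}+r₃ω₃e^{iθ₃}=r₄ω₄e^{iθ₄}.
Eliminating the other unknown: ω₄ = r₂ω₂ sin(θ₂−θ₃) / [r₄ sin(θ₄−θ₃)].
Numerator sine = +0.20962; denominator sine = -0.90408.
Result = 0.202·2.304·(+0.20962) / (0.4079·(-0.90408)) = -0.26453 rad/s; magnitude 0.26453 rad/s.

0.265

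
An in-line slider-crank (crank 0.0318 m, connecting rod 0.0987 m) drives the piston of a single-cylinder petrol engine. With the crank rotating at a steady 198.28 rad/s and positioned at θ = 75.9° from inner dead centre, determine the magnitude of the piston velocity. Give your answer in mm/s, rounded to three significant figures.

6620

ω = 198.3 rad/s
For an in-line slider-crank, x = r cosθ + √(L² − r² sin²θ), so v = −rω sinθ·[1 + r cosθ/√(L² − r² sin²θ)].
With r = 0.0318 m, L = 0.0987 m, θ = 75.9°: √(L² − r² sin²θ) = 0.093757 m.
v = −0.0318·198.3·0.96987·[1 + 0.0318·0.24362/0.093757] = -6.6206 m/s.
|v| = 6.6206 m/s = 6620.6 mm/s.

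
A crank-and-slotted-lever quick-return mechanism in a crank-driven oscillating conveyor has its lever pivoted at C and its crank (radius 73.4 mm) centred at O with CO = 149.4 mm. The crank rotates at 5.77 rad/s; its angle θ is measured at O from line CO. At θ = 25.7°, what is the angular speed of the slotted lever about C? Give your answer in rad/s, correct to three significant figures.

ω = 5.77 rad/s
Crank pin A relative to C: A = (d + r cosθ, r sinθ); lever angle φ = atan2(r sinθ, d + r cosθ).
Differentiating tanφ: φ̇ = rω(d cosθ + r)/(d² + r² + 2dr cosθ).
d² + r² + 2dr cosθ = |CA|² = 0.0474703 m²;  d cosθ + r = +0.20802 m.
|ω_lever| = |0.0734·5.77·+0.20802| / 0.0474703 = 1.8559 rad/s.

1.86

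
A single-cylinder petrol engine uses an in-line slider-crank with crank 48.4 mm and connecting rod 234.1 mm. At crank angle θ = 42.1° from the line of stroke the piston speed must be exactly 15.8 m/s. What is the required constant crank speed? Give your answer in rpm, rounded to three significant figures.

4030

For an in-line slider-crank, |v_piston| = rω|sinθ|·[1 + r cosθ/√(L² − r² sin²θ)].
With r = 0.0484 m, L = 0.2341 m, θ = 42.1°: the bracketed kinematic factor |dx/dθ| = 0.037475 m.
ω = v/|dx/dθ| = 15.8/0.037475 = 421.62 rad/s.
N = 60ω/(2π) = 4026.1 rpm.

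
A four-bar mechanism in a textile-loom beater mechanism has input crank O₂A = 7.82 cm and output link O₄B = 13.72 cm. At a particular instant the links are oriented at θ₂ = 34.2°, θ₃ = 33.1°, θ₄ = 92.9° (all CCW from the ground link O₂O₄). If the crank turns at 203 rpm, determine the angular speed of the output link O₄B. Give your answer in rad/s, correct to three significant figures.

0.269

ω₂ = 21.26 rad/s (from 203 rpm).
Differentiating the loop-closure r₂e^{iθ₂}+r₃e^{iθ₃}=r₁+r₄e^{iθ₄} gives r₂ω₂e^{iθ₂}+r₃ω₃e^{iθ₃}=r₄ω₄e^{iθ₄}.
Eliminating the other unknown: ω₄ = r₂ω₂ sin(θ₂−θ₃) / [r₄ sin(θ₄−θ₃)].
Numerator sine = +0.01920; denominator sine = +0.86427.
Result = 0.0782·21.26·(+0.01920) / (0.1372·(+0.86427)) = +0.26913 rad/s; magnitude 0.26913 rad/s.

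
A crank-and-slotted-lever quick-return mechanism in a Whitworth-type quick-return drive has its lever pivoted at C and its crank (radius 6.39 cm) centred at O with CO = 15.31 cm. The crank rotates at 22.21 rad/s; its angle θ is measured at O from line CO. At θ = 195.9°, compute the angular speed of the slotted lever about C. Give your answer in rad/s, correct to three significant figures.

ω = 22.21 rad/s
Crank pin A relative to C: A = (d + r cosθ, r sinθ); lever angle φ = atan2(r sinθ, d + r cosθ).
Differentiating tanφ: φ̇ = rω(d cosθ + r)/(d² + r² + 2dr cosθ).
d² + r² + 2dr cosθ = |CA|² = 0.00870522 m²;  d cosθ + r = -0.083343 m.
|ω_lever| = |0.0639·22.21·-0.083343| / 0.00870522 = 13.587 rad/s.

13.6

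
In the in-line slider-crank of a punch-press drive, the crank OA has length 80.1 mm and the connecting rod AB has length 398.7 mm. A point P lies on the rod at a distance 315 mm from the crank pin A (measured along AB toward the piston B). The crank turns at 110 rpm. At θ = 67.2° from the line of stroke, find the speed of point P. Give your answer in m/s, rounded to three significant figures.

0.907

ω = 11.52 rad/s.  Crank-pin speed |V_A| = rω = 0.92269 m/s, perpendicular to OA.
Rod angle: sinφ = −(r/L) sinθ ⇒ φ = -10.673°; ω_rod = −rω cosθ/√(L²−r²sin²θ) = -0.91259 rad/s.
V_P = V_A + ω_rod × AP, with AP = 0.315 m along the rod.
Components: V_Px = −rω sinθ − a·ω_rod·sinφ = -0.90383 m/s;  V_Py = rω cosθ + a·ω_rod·cosφ = +0.075062 m/s.
|V_P| = √(V_Px² + V_Py²) = 0.90694 m/s.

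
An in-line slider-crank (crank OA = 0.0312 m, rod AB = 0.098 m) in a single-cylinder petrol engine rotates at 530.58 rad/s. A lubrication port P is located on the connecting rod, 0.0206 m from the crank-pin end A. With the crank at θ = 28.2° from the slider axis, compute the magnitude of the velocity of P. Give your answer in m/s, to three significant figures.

ω = 530.6 rad/s.  Crank-pin speed |V_A| = rω = 16.554 m/s, perpendicular to OA.
Rod angle: sinφ = −(r/L) sinθ ⇒ φ = -8.653°; ω_rod = −rω cosθ/√(L²−r²sin²θ) = -150.58 rad/s.
V_P = V_A + ω_rod × AP, with AP = 0.0206 m along the rod.
Components: V_Px = −rω sinθ − a·ω_rod·sinφ = -8.2893 m/s;  V_Py = rω cosθ + a·ω_rod·cosφ = +11.522 m/s.
|V_P| = √(V_Px² + V_Py²) = 14.194 m/s.

14.2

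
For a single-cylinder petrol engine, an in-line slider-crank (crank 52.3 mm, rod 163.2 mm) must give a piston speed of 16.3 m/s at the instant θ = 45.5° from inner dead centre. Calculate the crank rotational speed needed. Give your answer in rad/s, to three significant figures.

355

For an in-line slider-crank, |v_piston| = rω|sinθ|·[1 + r cosθ/√(L² − r² sin²θ)].
With r = 0.0523 m, L = 0.1632 m, θ = 45.5°: the bracketed kinematic factor |dx/dθ| = 0.04591 m.
ω = v/|dx/dθ| = 16.3/0.04591 = 355.04 rad/s.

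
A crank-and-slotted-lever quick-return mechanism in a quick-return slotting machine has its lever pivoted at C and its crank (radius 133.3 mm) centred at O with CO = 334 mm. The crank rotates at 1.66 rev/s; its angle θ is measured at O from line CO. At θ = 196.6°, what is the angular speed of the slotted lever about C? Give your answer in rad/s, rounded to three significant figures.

ω = 10.43 rad/s (from 1.66 rev/s).
Crank pin A relative to C: A = (d + r cosθ, r sinθ); lever angle φ = atan2(r sinθ, d + r cosθ).
Differentiating tanφ: φ̇ = rω(d cosθ + r)/(d² + r² + 2dr cosθ).
d² + r² + 2dr cosθ = |CA|² = 0.0439916 m²;  d cosθ + r = -0.18678 m.
|ω_lever| = |0.1333·10.43·-0.18678| / 0.0439916 = 5.9031 rad/s.

5.90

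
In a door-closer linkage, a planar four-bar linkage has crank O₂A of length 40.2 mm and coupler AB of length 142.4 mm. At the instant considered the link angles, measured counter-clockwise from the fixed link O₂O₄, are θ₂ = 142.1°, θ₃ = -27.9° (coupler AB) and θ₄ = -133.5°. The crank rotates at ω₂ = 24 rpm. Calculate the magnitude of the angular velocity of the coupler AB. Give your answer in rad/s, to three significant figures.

ω₂ = 2.513 rad/s (from 24 rpm).
Differentiating the loop-closure r₂e^{iθ₂}+r₃e^{iθ₃}=r₁+r₄e^{iθ₄} gives r₂ω₂e^{iθ₂}+r₃ω₃e^{iθ₃}=r₄ω₄e^{iθ₄}.
Eliminating the other unknown: ω₃ = r₂ω₂ sin(θ₄−θ₂) / [r₃ sin(θ₃−θ₄)].
Numerator sine = +0.99523; denominator sine = +0.96316.
Result = 0.0402·2.513·(+0.99523) / (0.1424·(+0.96316)) = +0.73313 rad/s; magnitude 0.73313 rad/s.

0.733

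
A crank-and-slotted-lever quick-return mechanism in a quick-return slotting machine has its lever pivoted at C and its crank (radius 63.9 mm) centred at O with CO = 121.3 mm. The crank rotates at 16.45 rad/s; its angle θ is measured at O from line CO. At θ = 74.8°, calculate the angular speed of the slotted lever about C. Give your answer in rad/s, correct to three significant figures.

ω = 16.45 rad/s
Crank pin A relative to C: A = (d + r cosθ, r sinθ); lever angle φ = atan2(r sinθ, d + r cosθ).
Differentiating tanφ: φ̇ = rω(d cosθ + r)/(d² + r² + 2dr cosθ).
d² + r² + 2dr cosθ = |CA|² = 0.0228614 m²;  d cosθ + r = +0.095704 m.
|ω_lever| = |0.0639·16.45·+0.095704| / 0.0228614 = 4.4004 rad/s.

4.40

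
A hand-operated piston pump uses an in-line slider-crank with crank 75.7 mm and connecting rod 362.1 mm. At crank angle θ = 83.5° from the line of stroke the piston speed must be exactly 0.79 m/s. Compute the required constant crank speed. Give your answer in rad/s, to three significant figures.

10.3

For an in-line slider-crank, |v_piston| = rω|sinθ|·[1 + r cosθ/√(L² − r² sin²θ)].
With r = 0.0757 m, L = 0.3621 m, θ = 83.5°: the bracketed kinematic factor |dx/dθ| = 0.077033 m.
ω = v/|dx/dθ| = 0.79/0.077033 = 10.255 rad/s.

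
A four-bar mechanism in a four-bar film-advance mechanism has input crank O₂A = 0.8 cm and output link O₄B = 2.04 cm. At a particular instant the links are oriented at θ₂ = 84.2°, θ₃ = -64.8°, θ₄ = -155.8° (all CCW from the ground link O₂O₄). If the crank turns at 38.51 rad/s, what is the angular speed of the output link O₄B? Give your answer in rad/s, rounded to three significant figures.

7.78

ω₂ = 38.51 rad/s
Differentiating the loop-closure r₂e^{iθ₂}+r₃e^{iθ₃}=r₁+r₄e^{iθ₄} gives r₂ω₂e^{iθ₂}+r₃ω₃e^{iθ₃}=r₄ω₄e^{iθ₄}.
Eliminating the other unknown: ω₄ = r₂ω₂ sin(θ₂−θ₃) / [r₄ sin(θ₄−θ₃)].
Numerator sine = +0.51504; denominator sine = -0.99985.
Result = 0.008·38.51·(+0.51504) / (0.0204·(-0.99985)) = -7.7793 rad/s; magnitude 7.7793 rad/s.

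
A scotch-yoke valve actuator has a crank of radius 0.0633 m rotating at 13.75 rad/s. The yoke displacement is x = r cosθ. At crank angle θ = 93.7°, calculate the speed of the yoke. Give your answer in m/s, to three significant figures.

0.869

ω = 13.75 rad/s
x = r cosθ ⇒ ẋ = −rω sinθ.
|v| = rω|sinθ| = 0.0633·13.75·|sin 93.7°| = 0.86856 m/s.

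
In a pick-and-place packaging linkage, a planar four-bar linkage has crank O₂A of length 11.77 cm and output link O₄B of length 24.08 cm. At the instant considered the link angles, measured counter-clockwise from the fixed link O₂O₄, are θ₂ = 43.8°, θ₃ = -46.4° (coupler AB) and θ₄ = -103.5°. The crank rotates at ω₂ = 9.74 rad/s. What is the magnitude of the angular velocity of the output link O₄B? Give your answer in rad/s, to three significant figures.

5.67

ω₂ = 9.74 rad/s
Differentiating the loop-closure r₂e^{iθ₂}+r₃e^{iθ₃}=r₁+r₄e^{iθ₄} gives r₂ω₂e^{iθ₂}+r₃ω₃e^{iθ₃}=r₄ω₄e^{iθ₄}.
Eliminating the other unknown: ω₄ = r₂ω₂ sin(θ₂−θ₃) / [r₄ sin(θ₄−θ₃)].
Numerator sine = +0.99999; denominator sine = -0.83962.
Result = 0.1177·9.74·(+0.99999) / (0.2408·(-0.83962)) = -5.6701 rad/s; magnitude 5.6701 rad/s.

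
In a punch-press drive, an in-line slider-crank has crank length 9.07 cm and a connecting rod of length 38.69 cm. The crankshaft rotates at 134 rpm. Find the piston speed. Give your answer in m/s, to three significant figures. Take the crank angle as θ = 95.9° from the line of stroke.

1.23

ω = 2π·134/60 = 14.03 rad/s
For an in-line slider-crank, x = r cosθ + √(L² − r² sin²θ), so v = −rω sinθ·[1 + r cosθ/√(L² − r² sin²θ)].
With r = 0.0907 m, L = 0.3869 m, θ = 95.9°: √(L² − r² sin²θ) = 0.37623 m.
v = −0.0907·14.03·0.99470·[1 + 0.0907·-0.10279/0.37623] = -1.2346 m/s.
|v| = 1.2346 m/s.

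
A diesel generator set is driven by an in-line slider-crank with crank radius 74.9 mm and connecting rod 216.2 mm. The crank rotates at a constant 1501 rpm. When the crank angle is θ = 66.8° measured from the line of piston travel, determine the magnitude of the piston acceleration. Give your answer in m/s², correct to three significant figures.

274

ω = 2π·1501/60 = 157.2 rad/s
x(θ) = r cosθ + √(L² − r² sin²θ); with ω constant, a = ω²·d²x/dθ².
d²x/dθ² = −r cosθ − r²(cos2θ)/√u − r⁴ sin²2θ/(4u^{3/2}),  u = L² − r² sin²θ = 0.042003 m².
Substituting r = 0.0749 m, L = 0.2162 m, θ = 66.8°: d²x/dθ² = -0.011109 m.
a = ω²·d²x/dθ² = (157.2)²·(-0.011109) = -274.46 m/s²;  |a| = 274.46 m/s².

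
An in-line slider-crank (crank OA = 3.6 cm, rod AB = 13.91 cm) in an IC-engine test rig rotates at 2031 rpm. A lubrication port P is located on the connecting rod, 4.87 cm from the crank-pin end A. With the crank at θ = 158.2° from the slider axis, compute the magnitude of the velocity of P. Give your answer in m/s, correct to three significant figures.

ω = 212.7 rad/s.  Crank-pin speed |V_A| = rω = 7.6567 m/s, perpendicular to OA.
Rod angle: sinφ = −(r/L) sinθ ⇒ φ = -5.515°; ω_rod = −rω cosθ/√(L²−r²sin²θ) = +51.346 rad/s.
V_P = V_A + ω_rod × AP, with AP = 0.0487 m along the rod.
Components: V_Px = −rω sinθ − a·ω_rod·sinφ = -2.6031 m/s;  V_Py = rω cosθ + a·ω_rod·cosφ = -4.6202 m/s.
|V_P| = √(V_Px² + V_Py²) = 5.303 m/s.

5.30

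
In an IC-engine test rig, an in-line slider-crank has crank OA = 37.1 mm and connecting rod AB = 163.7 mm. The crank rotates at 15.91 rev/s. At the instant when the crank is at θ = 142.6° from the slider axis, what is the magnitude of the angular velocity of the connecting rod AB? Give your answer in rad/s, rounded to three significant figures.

ω = 99.97 rad/s (converted from 15.91 rev/s).
The rod makes angle φ with the slider axis where L sinφ = r sinθ; differentiating, L cosφ·φ̇ = r ω cosθ.
L cosφ = √(L² − r² sin²θ) = 0.16214 m.
|ω_rod| = r ω |cosθ| / √(L² − r² sin²θ) = 0.0371·99.97·0.79441/0.16214 = 18.171 rad/s.

18.2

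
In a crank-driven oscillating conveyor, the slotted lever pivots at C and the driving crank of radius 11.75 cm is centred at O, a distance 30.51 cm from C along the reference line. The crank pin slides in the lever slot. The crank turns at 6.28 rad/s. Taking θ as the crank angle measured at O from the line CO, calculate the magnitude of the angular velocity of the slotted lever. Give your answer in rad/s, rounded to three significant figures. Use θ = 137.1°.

ω = 6.28 rad/s
Crank pin A relative to C: A = (d + r cosθ, r sinθ); lever angle φ = atan2(r sinθ, d + r cosθ).
Differentiating tanφ: φ̇ = rω(d cosθ + r)/(d² + r² + 2dr cosθ).
d² + r² + 2dr cosθ = |CA|² = 0.05437 m²;  d cosθ + r = -0.106 m.
|ω_lever| = |0.1175·6.28·-0.106| / 0.05437 = 1.4386 rad/s.

1.44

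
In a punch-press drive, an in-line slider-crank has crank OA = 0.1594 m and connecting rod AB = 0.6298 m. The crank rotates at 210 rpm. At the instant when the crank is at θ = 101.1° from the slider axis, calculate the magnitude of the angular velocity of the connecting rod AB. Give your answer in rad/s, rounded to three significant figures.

1.11

ω = 21.99 rad/s (converted from 210 rpm).
The rod makes angle φ with the slider axis where L sinφ = r sinθ; differentiating, L cosφ·φ̇ = r ω cosθ.
L cosφ = √(L² − r² sin²θ) = 0.61007 m.
|ω_rod| = r ω |cosθ| / √(L² − r² sin²θ) = 0.1594·21.99·0.19252/0.61007 = 1.1062 rad/s.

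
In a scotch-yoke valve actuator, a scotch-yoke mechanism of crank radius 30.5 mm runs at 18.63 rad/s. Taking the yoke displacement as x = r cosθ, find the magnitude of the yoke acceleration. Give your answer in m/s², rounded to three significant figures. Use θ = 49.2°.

ω = 18.63 rad/s
x = r cosθ ⇒ ẍ = −rω² cosθ (ω constant).
|a| = rω²|cosθ| = 0.0305·(18.63)²·|cos 49.2°| = 6.917 m/s².

6.92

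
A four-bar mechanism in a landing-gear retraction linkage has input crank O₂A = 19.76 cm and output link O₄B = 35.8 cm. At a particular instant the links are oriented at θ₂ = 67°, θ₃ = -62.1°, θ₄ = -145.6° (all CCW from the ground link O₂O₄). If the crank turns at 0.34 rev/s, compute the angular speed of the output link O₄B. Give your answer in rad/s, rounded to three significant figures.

0.921

ω₂ = 2.136 rad/s (from 0.34 rev/s).
Differentiating the loop-closure r₂e^{iθ₂}+r₃e^{iθ₃}=r₁+r₄e^{iθ₄} gives r₂ω₂e^{iθ₂}+r₃ω₃e^{iθ₃}=r₄ω₄e^{iθ₄}.
Eliminating the other unknown: ω₄ = r₂ω₂ sin(θ₂−θ₃) / [r₄ sin(θ₄−θ₃)].
Numerator sine = +0.77605; denominator sine = -0.99357.
Result = 0.1976·2.136·(+0.77605) / (0.358·(-0.99357)) = -0.92098 rad/s; magnitude 0.92098 rad/s.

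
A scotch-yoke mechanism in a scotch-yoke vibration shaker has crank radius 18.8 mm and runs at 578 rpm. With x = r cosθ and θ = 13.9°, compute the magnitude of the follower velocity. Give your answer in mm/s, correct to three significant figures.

273

ω = 60.53 rad/s (from 578 rpm).
x = r cosθ ⇒ ẋ = −rω sinθ.
|v| = rω|sinθ| = 0.0188·60.53·|sin 13.9°| = 0.27336 m/s = 273.36 mm/s.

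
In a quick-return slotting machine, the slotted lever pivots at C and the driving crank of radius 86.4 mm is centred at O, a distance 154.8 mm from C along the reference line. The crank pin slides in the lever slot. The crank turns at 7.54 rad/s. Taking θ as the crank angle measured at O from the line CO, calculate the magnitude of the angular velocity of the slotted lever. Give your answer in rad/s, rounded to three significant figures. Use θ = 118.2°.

ω = 7.54 rad/s
Crank pin A relative to C: A = (d + r cosθ, r sinθ); lever angle φ = atan2(r sinθ, d + r cosθ).
Differentiating tanφ: φ̇ = rω(d cosθ + r)/(d² + r² + 2dr cosθ).
d² + r² + 2dr cosθ = |CA|² = 0.0187875 m²;  d cosθ + r = +0.013249 m.
|ω_lever| = |0.0864·7.54·+0.013249| / 0.0187875 = 0.45941 rad/s.

0.459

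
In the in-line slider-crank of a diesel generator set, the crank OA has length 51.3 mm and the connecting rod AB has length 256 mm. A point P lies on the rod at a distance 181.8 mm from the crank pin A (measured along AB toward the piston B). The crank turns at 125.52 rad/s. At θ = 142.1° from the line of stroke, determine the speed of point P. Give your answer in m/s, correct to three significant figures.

3.80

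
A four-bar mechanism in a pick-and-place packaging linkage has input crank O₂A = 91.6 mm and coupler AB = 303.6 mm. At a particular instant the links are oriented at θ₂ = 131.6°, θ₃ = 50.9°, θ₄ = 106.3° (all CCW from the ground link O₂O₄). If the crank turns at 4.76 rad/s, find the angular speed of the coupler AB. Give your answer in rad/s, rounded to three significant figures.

0.746

ω₂ = 4.76 rad/s
Differentiating the loop-closure r₂e^{iθ₂}+r₃e^{iθ₃}=r₁+r₄e^{iθ₄} gives r₂ω₂e^{iθ₂}+r₃ω₃e^{iθ₃}=r₄ω₄e^{iθ₄}.
Eliminating the other unknown: ω₃ = r₂ω₂ sin(θ₄−θ₂) / [r₃ sin(θ₃−θ₄)].
Numerator sine = -0.42736; denominator sine = -0.82314.
Result = 0.0916·4.76·(-0.42736) / (0.3036·(-0.82314)) = +0.74563 rad/s; magnitude 0.74563 rad/s.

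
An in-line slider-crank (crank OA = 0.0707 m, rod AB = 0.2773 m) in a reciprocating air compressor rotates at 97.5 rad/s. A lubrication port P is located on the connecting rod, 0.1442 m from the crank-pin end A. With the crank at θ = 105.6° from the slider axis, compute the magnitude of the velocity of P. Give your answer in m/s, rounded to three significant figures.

6.46

ω = 97.5 rad/s.  Crank-pin speed |V_A| = rω = 6.8933 m/s, perpendicular to OA.
Rod angle: sinφ = −(r/L) sinθ ⇒ φ = -14.215°; ω_rod = −rω cosθ/√(L²−r²sin²θ) = +6.8961 rad/s.
V_P = V_A + ω_rod × AP, with AP = 0.1442 m along the rod.
Components: V_Px = −rω sinθ − a·ω_rod·sinφ = -6.3951 m/s;  V_Py = rω cosθ + a·ω_rod·cosφ = -0.88976 m/s.
|V_P| = √(V_Px² + V_Py²) = 6.4567 m/s.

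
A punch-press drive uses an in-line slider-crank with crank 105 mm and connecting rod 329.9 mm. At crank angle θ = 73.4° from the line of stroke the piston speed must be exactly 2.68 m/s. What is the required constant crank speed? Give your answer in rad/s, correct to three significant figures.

24.3

For an in-line slider-crank, |v_piston| = rω|sinθ|·[1 + r cosθ/√(L² − r² sin²θ)].
With r = 0.105 m, L = 0.3299 m, θ = 73.4°: the bracketed kinematic factor |dx/dθ| = 0.11023 m.
ω = v/|dx/dθ| = 2.68/0.11023 = 24.313 rad/s.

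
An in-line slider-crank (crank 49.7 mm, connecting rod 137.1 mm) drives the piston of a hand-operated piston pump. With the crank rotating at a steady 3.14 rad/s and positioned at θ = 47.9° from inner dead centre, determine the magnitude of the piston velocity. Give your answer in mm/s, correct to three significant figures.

ω = 3.14 rad/s
For an in-line slider-crank, x = r cosθ + √(L² − r² sin²θ), so v = −rω sinθ·[1 + r cosθ/√(L² − r² sin²θ)].
With r = 0.0497 m, L = 0.1371 m, θ = 47.9°: √(L² − r² sin²θ) = 0.13205 m.
v = −0.0497·3.14·0.74198·[1 + 0.0497·0.67043/0.13205] = -0.14501 m/s.
|v| = 0.14501 m/s = 145.01 mm/s.

145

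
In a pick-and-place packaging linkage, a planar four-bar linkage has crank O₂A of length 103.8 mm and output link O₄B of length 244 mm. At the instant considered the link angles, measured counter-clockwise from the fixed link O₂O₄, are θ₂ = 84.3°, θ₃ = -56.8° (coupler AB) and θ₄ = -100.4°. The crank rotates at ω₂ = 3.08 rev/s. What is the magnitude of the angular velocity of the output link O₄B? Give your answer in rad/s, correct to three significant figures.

ω₂ = 19.35 rad/s (from 3.08 rev/s).
Differentiating the loop-closure r₂e^{iθ₂}+r₃e^{iθ₃}=r₁+r₄e^{iθ₄} gives r₂ω₂e^{iθ₂}+r₃ω₃e^{iθ₃}=r₄ω₄e^{iθ₄}.
Eliminating the other unknown: ω₄ = r₂ω₂ sin(θ₂−θ₃) / [r₄ sin(θ₄−θ₃)].
Numerator sine = +0.62796; denominator sine = -0.68962.
Result = 0.1038·19.35·(+0.62796) / (0.244·(-0.68962)) = -7.4966 rad/s; magnitude 7.4966 rad/s.

7.50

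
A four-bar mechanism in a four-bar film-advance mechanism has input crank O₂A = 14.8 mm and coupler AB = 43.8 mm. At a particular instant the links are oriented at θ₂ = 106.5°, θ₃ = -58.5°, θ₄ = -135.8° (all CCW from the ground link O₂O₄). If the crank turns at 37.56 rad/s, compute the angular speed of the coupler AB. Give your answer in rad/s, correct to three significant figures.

ω₂ = 37.56 rad/s
Differentiating the loop-closure r₂e^{iθ₂}+r₃e^{iθ₃}=r₁+r₄e^{iθ₄} gives r₂ω₂e^{iθ₂}+r₃ω₃e^{iθ₃}=r₄ω₄e^{iθ₄}.
Eliminating the other unknown: ω₃ = r₂ω₂ sin(θ₄−θ₂) / [r₃ sin(θ₃−θ₄)].
Numerator sine = +0.88539; denominator sine = +0.97553.
Result = 0.0148·37.56·(+0.88539) / (0.0438·(+0.97553)) = +11.519 rad/s; magnitude 11.519 rad/s.

11.5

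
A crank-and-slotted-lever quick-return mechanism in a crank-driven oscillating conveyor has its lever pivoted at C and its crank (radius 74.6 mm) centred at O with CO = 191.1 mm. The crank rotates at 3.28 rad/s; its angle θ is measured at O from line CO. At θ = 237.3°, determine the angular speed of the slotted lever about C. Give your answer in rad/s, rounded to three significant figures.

0.263

ω = 3.28 rad/s
Crank pin A relative to C: A = (d + r cosθ, r sinθ); lever angle φ = atan2(r sinθ, d + r cosθ).
Differentiating tanφ: φ̇ = rω(d cosθ + r)/(d² + r² + 2dr cosθ).
d² + r² + 2dr cosθ = |CA|² = 0.026681 m²;  d cosθ + r = -0.02864 m.
|ω_lever| = |0.0746·3.28·-0.02864| / 0.026681 = 0.26265 rad/s.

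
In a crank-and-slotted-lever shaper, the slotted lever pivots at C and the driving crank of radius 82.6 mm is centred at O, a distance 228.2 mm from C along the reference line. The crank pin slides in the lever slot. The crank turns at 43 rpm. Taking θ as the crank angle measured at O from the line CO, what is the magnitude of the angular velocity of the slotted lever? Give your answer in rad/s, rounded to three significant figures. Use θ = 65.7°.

ω = 4.503 rad/s (from 43 rpm).
Crank pin A relative to C: A = (d + r cosθ, r sinθ); lever angle φ = atan2(r sinθ, d + r cosθ).
Differentiating tanφ: φ̇ = rω(d cosθ + r)/(d² + r² + 2dr cosθ).
d² + r² + 2dr cosθ = |CA|² = 0.0744115 m²;  d cosθ + r = +0.17651 m.
|ω_lever| = |0.0826·4.503·+0.17651| / 0.0744115 = 0.88227 rad/s.

0.882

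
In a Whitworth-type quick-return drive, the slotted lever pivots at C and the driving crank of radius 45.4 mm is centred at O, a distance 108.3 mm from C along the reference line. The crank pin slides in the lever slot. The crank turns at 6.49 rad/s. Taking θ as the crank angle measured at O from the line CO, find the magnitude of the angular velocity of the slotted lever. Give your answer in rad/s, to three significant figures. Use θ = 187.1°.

ω = 6.49 rad/s
Crank pin A relative to C: A = (d + r cosθ, r sinθ); lever angle φ = atan2(r sinθ, d + r cosθ).
Differentiating tanφ: φ̇ = rω(d cosθ + r)/(d² + r² + 2dr cosθ).
d² + r² + 2dr cosθ = |CA|² = 0.00403181 m²;  d cosθ + r = -0.06207 m.
|ω_lever| = |0.0454·6.49·-0.06207| / 0.00403181 = 4.5361 rad/s.

4.54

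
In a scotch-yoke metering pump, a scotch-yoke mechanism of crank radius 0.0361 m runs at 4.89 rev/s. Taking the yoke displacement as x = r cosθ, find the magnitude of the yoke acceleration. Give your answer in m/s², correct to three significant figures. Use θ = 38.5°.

ω = 30.72 rad/s (from 4.89 rev/s).
x = r cosθ ⇒ ẍ = −rω² cosθ (ω constant).
|a| = rω²|cosθ| = 0.0361·(30.72)²·|cos 38.5°| = 26.67 m/s².

26.7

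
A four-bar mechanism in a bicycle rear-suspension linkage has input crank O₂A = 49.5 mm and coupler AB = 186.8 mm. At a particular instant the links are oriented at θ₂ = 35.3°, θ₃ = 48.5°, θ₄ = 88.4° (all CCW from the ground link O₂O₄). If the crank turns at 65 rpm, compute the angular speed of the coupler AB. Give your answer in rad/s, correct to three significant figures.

ω₂ = 6.807 rad/s (from 65 rpm).
Differentiating the loop-closure r₂e^{iθ₂}+r₃e^{iθ₃}=r₁+r₄e^{iθ₄} gives r₂ω₂e^{iθ₂}+r₃ω₃e^{iθ₃}=r₄ω₄e^{iθ₄}.
Eliminating the other unknown: ω₃ = r₂ω₂ sin(θ₄−θ₂) / [r₃ sin(θ₃−θ₄)].
Numerator sine = +0.79968; denominator sine = -0.64145.
Result = 0.0495·6.807·(+0.79968) / (0.1868·(-0.64145)) = -2.2487 rad/s; magnitude 2.2487 rad/s.

2.25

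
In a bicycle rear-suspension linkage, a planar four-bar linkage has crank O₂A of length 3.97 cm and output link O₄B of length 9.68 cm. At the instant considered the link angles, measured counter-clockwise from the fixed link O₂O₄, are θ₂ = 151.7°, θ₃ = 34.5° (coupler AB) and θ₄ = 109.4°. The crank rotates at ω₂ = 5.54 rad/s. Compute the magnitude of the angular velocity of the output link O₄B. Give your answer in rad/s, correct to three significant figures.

2.09

ω₂ = 5.54 rad/s
Differentiating the loop-closure r₂e^{iθ₂}+r₃e^{iθ₃}=r₁+r₄e^{iθ₄} gives r₂ω₂e^{iθ₂}+r₃ω₃e^{iθ₃}=r₄ω₄e^{iθ₄}.
Eliminating the other unknown: ω₄ = r₂ω₂ sin(θ₂−θ₃) / [r₄ sin(θ₄−θ₃)].
Numerator sine = +0.88942; denominator sine = +0.96547.
Result = 0.0397·5.54·(+0.88942) / (0.0968·(+0.96547)) = +2.0931 rad/s; magnitude 2.0931 rad/s.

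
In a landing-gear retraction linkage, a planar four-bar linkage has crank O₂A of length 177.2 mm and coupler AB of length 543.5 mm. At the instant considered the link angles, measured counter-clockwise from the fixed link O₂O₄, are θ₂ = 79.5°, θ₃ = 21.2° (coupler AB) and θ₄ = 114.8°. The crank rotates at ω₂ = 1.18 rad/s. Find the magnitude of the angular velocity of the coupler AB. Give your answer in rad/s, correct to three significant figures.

ω₂ = 1.18 rad/s
Differentiating the loop-closure r₂e^{iθ₂}+r₃e^{iθ₃}=r₁+r₄e^{iθ₄} gives r₂ω₂e^{iθ₂}+r₃ω₃e^{iθ₃}=r₄ω₄e^{iθ₄}.
Eliminating the other unknown: ω₃ = r₂ω₂ sin(θ₄−θ₂) / [r₃ sin(θ₃−θ₄)].
Numerator sine = +0.57786; denominator sine = -0.99803.
Result = 0.1772·1.18·(+0.57786) / (0.5435·(-0.99803)) = -0.22275 rad/s; magnitude 0.22275 rad/s.

0.223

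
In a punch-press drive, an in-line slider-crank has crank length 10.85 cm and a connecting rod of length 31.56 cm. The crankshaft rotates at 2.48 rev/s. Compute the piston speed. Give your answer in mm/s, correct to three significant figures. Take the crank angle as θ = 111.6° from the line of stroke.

ω = 2π·2.48 = 15.58 rad/s
For an in-line slider-crank, x = r cosθ + √(L² − r² sin²θ), so v = −rω sinθ·[1 + r cosθ/√(L² − r² sin²θ)].
With r = 0.1085 m, L = 0.3156 m, θ = 111.6°: √(L² − r² sin²θ) = 0.29904 m.
v = −0.1085·15.58·0.92978·[1 + 0.1085·-0.36812/0.29904] = -1.362 m/s.
|v| = 1.362 m/s = 1362 mm/s.

1360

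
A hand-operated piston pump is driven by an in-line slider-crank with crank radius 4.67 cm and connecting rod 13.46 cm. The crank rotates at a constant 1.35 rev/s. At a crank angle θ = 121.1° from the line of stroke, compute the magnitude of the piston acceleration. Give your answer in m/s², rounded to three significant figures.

2.27

ω = 2π·1.35 = 8.482 rad/s
x(θ) = r cosθ + √(L² − r² sin²θ); with ω constant, a = ω²·d²x/dθ².
d²x/dθ² = −r cosθ − r²(cos2θ)/√u − r⁴ sin²2θ/(4u^{3/2}),  u = L² − r² sin²θ = 0.0165181 m².
Substituting r = 0.0467 m, L = 0.1346 m, θ = 121.1°: d²x/dθ² = +0.031598 m.
a = ω²·d²x/dθ² = (8.482)²·(+0.031598) = +2.2735 m/s²;  |a| = 2.2735 m/s².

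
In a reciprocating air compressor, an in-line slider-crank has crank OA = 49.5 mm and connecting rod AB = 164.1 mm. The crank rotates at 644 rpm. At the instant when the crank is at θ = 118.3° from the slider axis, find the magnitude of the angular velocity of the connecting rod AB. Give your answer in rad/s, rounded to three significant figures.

10.0

ω = 67.44 rad/s (converted from 644 rpm).
The rod makes angle φ with the slider axis where L sinφ = r sinθ; differentiating, L cosφ·φ̇ = r ω cosθ.
L cosφ = √(L² − r² sin²θ) = 0.15821 m.
|ω_rod| = r ω |cosθ| / √(L² − r² sin²θ) = 0.0495·67.44·0.47409/0.15821 = 10.004 rad/s.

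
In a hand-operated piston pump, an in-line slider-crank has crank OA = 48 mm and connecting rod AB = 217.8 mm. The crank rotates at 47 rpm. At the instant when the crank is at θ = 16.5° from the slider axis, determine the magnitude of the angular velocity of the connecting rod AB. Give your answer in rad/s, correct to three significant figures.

1.04

ω = 4.922 rad/s (converted from 47 rpm).
The rod makes angle φ with the slider axis where L sinφ = r sinθ; differentiating, L cosφ·φ̇ = r ω cosθ.
L cosφ = √(L² − r² sin²θ) = 0.21737 m.
|ω_rod| = r ω |cosθ| / √(L² − r² sin²θ) = 0.048·4.922·0.95882/0.21737 = 1.0421 rad/s.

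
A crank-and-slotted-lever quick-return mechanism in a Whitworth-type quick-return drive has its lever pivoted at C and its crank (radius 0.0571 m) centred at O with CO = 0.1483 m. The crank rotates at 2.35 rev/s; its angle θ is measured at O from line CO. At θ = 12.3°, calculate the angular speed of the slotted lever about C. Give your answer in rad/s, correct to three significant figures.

4.07

ω = 14.77 rad/s (from 2.35 rev/s).
Crank pin A relative to C: A = (d + r cosθ, r sinθ); lever angle φ = atan2(r sinθ, d + r cosθ).
Differentiating tanφ: φ̇ = rω(d cosθ + r)/(d² + r² + 2dr cosθ).
d² + r² + 2dr cosθ = |CA|² = 0.0418004 m²;  d cosθ + r = +0.202 m.
|ω_lever| = |0.0571·14.77·+0.202| / 0.0418004 = 4.0742 rad/s.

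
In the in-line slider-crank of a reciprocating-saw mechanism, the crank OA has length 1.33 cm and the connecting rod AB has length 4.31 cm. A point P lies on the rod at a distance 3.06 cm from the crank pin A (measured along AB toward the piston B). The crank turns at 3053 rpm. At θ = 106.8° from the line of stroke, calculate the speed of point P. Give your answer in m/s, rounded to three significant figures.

3.82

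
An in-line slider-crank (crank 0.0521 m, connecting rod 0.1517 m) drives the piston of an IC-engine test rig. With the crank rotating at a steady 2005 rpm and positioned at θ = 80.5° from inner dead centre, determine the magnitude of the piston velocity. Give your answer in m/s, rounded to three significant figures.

11.4

ω = 2π·2005/60 = 210 rad/s
For an in-line slider-crank, x = r cosθ + √(L² − r² sin²θ), so v = −rω sinθ·[1 + r cosθ/√(L² − r² sin²θ)].
With r = 0.0521 m, L = 0.1517 m, θ = 80.5°: √(L² − r² sin²θ) = 0.14273 m.
v = −0.0521·210·0.98629·[1 + 0.0521·0.16505/0.14273] = -11.439 m/s.
|v| = 11.439 m/s.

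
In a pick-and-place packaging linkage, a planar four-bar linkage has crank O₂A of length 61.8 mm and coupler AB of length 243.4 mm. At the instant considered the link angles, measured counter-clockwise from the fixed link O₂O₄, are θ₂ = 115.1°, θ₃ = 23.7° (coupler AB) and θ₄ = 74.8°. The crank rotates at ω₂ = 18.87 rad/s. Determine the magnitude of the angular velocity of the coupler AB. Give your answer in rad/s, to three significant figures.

ω₂ = 18.87 rad/s
Differentiating the loop-closure r₂e^{iθ₂}+r₃e^{iθ₃}=r₁+r₄e^{iθ₄} gives r₂ω₂e^{iθ₂}+r₃ω₃e^{iθ₃}=r₄ω₄e^{iθ₄}.
Eliminating the other unknown: ω₃ = r₂ω₂ sin(θ₄−θ₂) / [r₃ sin(θ₃−θ₄)].
Numerator sine = -0.64679; denominator sine = -0.77824.
Result = 0.0618·18.87·(-0.64679) / (0.2434·(-0.77824)) = +3.9819 rad/s; magnitude 3.9819 rad/s.

3.98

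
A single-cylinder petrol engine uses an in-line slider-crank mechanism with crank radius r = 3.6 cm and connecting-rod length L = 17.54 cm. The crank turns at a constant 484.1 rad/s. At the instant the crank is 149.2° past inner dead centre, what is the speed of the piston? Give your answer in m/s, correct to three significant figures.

7.34

ω = 484.1 rad/s
For an in-line slider-crank, x = r cosθ + √(L² − r² sin²θ), so v = −rω sinθ·[1 + r cosθ/√(L² − r² sin²θ)].
With r = 0.036 m, L = 0.1754 m, θ = 149.2°: √(L² − r² sin²θ) = 0.17443 m.
v = −0.036·484.1·0.51204·[1 + 0.036·-0.85896/0.17443] = -7.3417 m/s.
|v| = 7.3417 m/s.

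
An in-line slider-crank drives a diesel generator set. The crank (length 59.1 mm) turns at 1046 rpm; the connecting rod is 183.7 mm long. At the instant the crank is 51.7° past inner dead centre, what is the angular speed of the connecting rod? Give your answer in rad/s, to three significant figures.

ω = 109.5 rad/s (converted from 1046 rpm).
The rod makes angle φ with the slider axis where L sinφ = r sinθ; differentiating, L cosφ·φ̇ = r ω cosθ.
L cosφ = √(L² − r² sin²θ) = 0.17775 m.
|ω_rod| = r ω |cosθ| / √(L² − r² sin²θ) = 0.0591·109.5·0.61978/0.17775 = 22.572 rad/s.

22.6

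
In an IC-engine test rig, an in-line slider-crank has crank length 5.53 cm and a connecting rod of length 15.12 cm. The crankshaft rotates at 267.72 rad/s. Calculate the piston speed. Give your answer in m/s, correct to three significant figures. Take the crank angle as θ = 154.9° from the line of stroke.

ω = 267.7 rad/s
For an in-line slider-crank, x = r cosθ + √(L² − r² sin²θ), so v = −rω sinθ·[1 + r cosθ/√(L² − r² sin²θ)].
With r = 0.0553 m, L = 0.1512 m, θ = 154.9°: √(L² − r² sin²θ) = 0.14937 m.
v = −0.0553·267.7·0.42420·[1 + 0.0553·-0.90557/0.14937] = -4.1747 m/s.
|v| = 4.1747 m/s.

4.17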